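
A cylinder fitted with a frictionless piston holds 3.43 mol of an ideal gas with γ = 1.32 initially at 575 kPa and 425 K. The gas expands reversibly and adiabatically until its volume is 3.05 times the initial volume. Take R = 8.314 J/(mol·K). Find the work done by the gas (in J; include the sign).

V₁ = nRT₁/P₁ = 3.43×8.314×425/575 = 21.1 L.
Adiabatic: TV^(γ−1) = const ⇒ T₂ = 425×(0.328)^0.320 = 297 K; PV^γ = const ⇒ P₂ = 132 kPa.
ΔU = nCvΔT = 3.43×26.0×(297−425) = -11400 J.
Q = 0 for an adiabatic process, so W = −ΔU = 11400 J.

11400 J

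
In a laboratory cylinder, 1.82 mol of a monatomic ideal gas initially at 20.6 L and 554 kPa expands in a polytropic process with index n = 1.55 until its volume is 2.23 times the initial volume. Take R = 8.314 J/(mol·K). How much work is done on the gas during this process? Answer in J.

-7400 J

T₁ = P₁V₁/(nR) = 554×20.6/(1.82×8.314) = 754 K.
Polytropic n=1.55: T₂ = T₁(V₁/V₂)^(n−1) = 754×(0.448)^0.55 = 485 K; P₂ = P₁(V₁/V₂)^n = 160 kPa.
W = (P₁V₁−P₂V₂)/(n−1) = (554×20.6−160×45.9)/0.55 = 7400 J.
Work done on the gas = −W_by = -7400 J.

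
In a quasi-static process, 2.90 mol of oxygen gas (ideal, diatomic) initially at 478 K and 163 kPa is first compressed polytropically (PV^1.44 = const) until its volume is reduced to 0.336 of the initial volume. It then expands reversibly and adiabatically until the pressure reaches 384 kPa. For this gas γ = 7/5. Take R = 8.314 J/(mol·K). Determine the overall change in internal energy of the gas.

9160 J

V₁ = nRT₁/P₁ = 2.90×8.314×478/163 = 70.7 L.
Step 1 — Polytropic n=1.44: T₂ = T₁(V₁/V₂)^(n−1) = 478×(2.98)^0.44 = 772 K; P₂ = P₁(V₁/V₂)^n = 784 kPa.
W = (P₁V₁−P₂V₂)/(n−1) = (163×70.7−784×23.8)/0.44 = -16100 J.
ΔU = nCvΔT = 2.90×20.8×(772−478) = 17700 J.
Q = ΔU + W = 1610 J.
State after step 1: P = 784 kPa, V = 23.8 L, T = 772 K.
Step 2 — Adiabatic: T₂/T₁ = (P₂/P₁)^((γ−1)/γ) ⇒ T₂ = 772×(0.490)^0.286 = 630 K; V₂ = 39.6 L.
ΔU = nCvΔT = 2.90×20.8×(630−772) = -8590 J.
Q = 0 for an adiabatic process, so W = −ΔU = 8590 J.
Net over both steps: W = -7540 J, Q = 1610 J, ΔU = 9160 J.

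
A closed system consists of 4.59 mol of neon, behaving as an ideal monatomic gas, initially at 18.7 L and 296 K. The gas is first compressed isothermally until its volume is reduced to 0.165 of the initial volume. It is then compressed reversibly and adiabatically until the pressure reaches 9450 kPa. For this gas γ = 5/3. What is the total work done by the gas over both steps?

P₁ = nRT₁/V₁ = 4.59×8.314×296/18.7 = 604 kPa.
Step 1 — Isothermal: T stays 296 K; PV = const ⇒ V₂ = 3.09 L, P₂ = 3660 kPa.
ΔU = 0 (ideal gas, T constant).
W = nRT ln(V₂/V₁) = 4.59×8.314×296×ln(0.165) = -20400 J.
Q = ΔU + W = -20400 J.
State after step 1: P = 3660 kPa, V = 3.09 L, T = 296 K.
Step 2 — Adiabatic: T₂/T₁ = (P₂/P₁)^((γ−1)/γ) ⇒ T₂ = 296×(2.58)^0.400 = 433 K; V₂ = 1.75 L.
ΔU = nCvΔT = 4.59×12.5×(433−296) = 7820 J.
Q = 0 for an adiabatic process, so W = −ΔU = -7820 J.
Net over both steps: W = -28200 J, Q = -20400 J, ΔU = 7820 J.

-28200 J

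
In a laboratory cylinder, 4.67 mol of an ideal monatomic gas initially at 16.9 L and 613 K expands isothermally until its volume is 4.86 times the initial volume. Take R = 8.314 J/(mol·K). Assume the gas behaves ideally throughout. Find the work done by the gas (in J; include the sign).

P₁ = nRT₁/V₁ = 4.67×8.314×613/16.9 = 1410 kPa.
Isothermal: T stays 613 K; PV = const ⇒ V₂ = 82.1 L, P₂ = 290 kPa.
W = nRT ln(V₂/V₁) = 4.67×8.314×613×ln(4.86) = 37600 J.

37600 J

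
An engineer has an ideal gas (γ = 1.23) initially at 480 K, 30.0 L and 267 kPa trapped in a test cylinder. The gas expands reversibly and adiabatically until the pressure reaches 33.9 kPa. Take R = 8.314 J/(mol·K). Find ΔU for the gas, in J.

-11200 J

n = P₁V₁/(RT₁) = 267×30.0/(8.314×480) = 2.01 mol.
Adiabatic: T₂/T₁ = (P₂/P₁)^((γ−1)/γ) ⇒ T₂ = 480×(0.127)^0.187 = 326 K; V₂ = 161 L.
For an ideal gas ΔU = nCvΔT with Cv = R/(γ−1) = 36.1 J/(mol·K).
ΔU = 2.01×36.1×(326−480) = -11200 J.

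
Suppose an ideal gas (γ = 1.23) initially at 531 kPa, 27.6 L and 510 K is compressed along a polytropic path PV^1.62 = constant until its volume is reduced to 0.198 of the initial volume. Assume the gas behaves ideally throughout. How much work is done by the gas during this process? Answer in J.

-40900 J

n = P₁V₁/(RT₁) = 531×27.6/(8.314×510) = 3.46 mol.
Polytropic n=1.62: T₂ = T₁(V₁/V₂)^(n−1) = 510×(5.05)^0.62 = 1390 K; P₂ = P₁(V₁/V₂)^n = 7320 kPa.
W = (P₁V₁−P₂V₂)/(n−1) = (531×27.6−7320×5.46)/0.62 = -40900 J.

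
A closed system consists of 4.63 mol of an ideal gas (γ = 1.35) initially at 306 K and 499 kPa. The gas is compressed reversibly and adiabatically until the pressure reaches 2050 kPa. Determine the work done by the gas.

V₁ = nRT₁/P₁ = 4.63×8.314×306/499 = 23.6 L.
Adiabatic: T₂/T₁ = (P₂/P₁)^((γ−1)/γ) ⇒ T₂ = 306×(4.11)^0.259 = 441 K; V₂ = 8.29 L.
ΔU = nCvΔT = 4.63×23.8×(441−306) = 14900 J.
Q = 0 for an adiabatic process, so W = −ΔU = -14900 J.

-14900 J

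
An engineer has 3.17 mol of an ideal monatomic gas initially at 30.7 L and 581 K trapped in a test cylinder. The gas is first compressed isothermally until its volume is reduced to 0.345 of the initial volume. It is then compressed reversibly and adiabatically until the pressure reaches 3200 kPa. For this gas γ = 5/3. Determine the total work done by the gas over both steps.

-24900 J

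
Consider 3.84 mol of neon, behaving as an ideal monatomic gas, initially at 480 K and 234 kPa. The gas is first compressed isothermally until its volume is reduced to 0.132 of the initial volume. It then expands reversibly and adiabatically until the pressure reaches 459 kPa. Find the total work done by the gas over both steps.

V₁ = nRT₁/P₁ = 3.84×8.314×480/234 = 65.5 L.
Step 1 — Isothermal: T stays 480 K; PV = const ⇒ V₂ = 8.64 L, P₂ = 1770 kPa.
ΔU = 0 (ideal gas, T constant).
W = nRT ln(V₂/V₁) = 3.84×8.314×480×ln(0.132) = -31000 J.
Q = ΔU + W = -31000 J.
State after step 1: P = 1770 kPa, V = 8.64 L, T = 480 K.
Step 2 — Adiabatic: T₂/T₁ = (P₂/P₁)^((γ−1)/γ) ⇒ T₂ = 480×(0.259)^0.400 = 280 K; V₂ = 19.4 L.
ΔU = nCvΔT = 3.84×12.5×(280−480) = -9600 J.
Q = 0 for an adiabatic process, so W = −ΔU = 9600 J.
Net over both steps: W = -21400 J, Q = -31000 J, ΔU = -9600 J.

-21400 J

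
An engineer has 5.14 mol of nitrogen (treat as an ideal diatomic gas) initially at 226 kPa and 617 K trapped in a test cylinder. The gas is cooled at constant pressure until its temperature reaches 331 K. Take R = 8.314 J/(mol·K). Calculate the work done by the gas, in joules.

-12200 J

V₁ = nRT₁/P₁ = 5.14×8.314×617/226 = 117 L.
Isobaric: P stays 226 kPa; V/T = const ⇒ T₂ = 331 K, V₂ = 62.6 L.
W = PΔV = 226×(62.6−117) kPa·L = -12200 J.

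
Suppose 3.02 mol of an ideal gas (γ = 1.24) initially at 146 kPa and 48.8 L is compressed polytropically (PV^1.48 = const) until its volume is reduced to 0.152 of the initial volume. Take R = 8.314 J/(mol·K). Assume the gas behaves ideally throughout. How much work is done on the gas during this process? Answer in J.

T₁ = P₁V₁/(nR) = 146×48.8/(3.02×8.314) = 284 K.
Polytropic n=1.48: T₂ = T₁(V₁/V₂)^(n−1) = 284×(6.58)^0.48 = 701 K; P₂ = P₁(V₁/V₂)^n = 2370 kPa.
W = (P₁V₁−P₂V₂)/(n−1) = (146×48.8−2370×7.42)/0.48 = -21800 J.
Work done on the gas = −W_by = 21800 J.

21800 J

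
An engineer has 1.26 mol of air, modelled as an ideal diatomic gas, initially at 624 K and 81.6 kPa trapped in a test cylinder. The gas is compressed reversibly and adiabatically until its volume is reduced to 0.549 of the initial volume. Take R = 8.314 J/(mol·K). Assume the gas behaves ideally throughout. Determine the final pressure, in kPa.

V₁ = nRT₁/P₁ = 1.26×8.314×624/81.6 = 80.1 L.
Adiabatic: TV^(γ−1) = const ⇒ T₂ = 624×(1.82)^0.400 = 793 K; PV^γ = const ⇒ P₂ = 189 kPa.

189 kPa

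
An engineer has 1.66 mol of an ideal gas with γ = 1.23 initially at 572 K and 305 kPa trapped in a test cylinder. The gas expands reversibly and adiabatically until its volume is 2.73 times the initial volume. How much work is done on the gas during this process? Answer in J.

-7080 J

V₁ = nRT₁/P₁ = 1.66×8.314×572/305 = 25.9 L.
Adiabatic: TV^(γ−1) = const ⇒ T₂ = 572×(0.366)^0.230 = 454 K; PV^γ = const ⇒ P₂ = 88.7 kPa.
ΔU = nCvΔT = 1.66×36.1×(454−572) = -7080 J.
Q = 0 for an adiabatic process, so W = −ΔU = 7080 J.
Work done on the gas = −W_by = -7080 J.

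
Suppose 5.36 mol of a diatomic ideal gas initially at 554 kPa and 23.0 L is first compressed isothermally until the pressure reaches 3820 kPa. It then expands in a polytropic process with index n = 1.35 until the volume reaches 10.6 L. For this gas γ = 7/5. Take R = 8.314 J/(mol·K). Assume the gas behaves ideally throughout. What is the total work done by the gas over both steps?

T₁ = P₁V₁/(nR) = 554×23.0/(5.36×8.314) = 286 K.
Step 1 — Isothermal: T stays 286 K; PV = const ⇒ V₂ = 3.34 L, P₂ = 3820 kPa.
ΔU = 0 (ideal gas, T constant).
W = nRT ln(V₂/V₁) = 5.36×8.314×286×ln(0.145) = -24600 J.
Q = ΔU + W = -24600 J.
State after step 1: P = 3820 kPa, V = 3.34 L, T = 286 K.
Step 2 — Polytropic n=1.35: T₂ = T₁(V₁/V₂)^(n−1) = 286×(0.315)^0.35 = 191 K; P₂ = P₁(V₁/V₂)^n = 802 kPa.
W = (P₁V₁−P₂V₂)/(n−1) = (3820×3.34−802×10.6)/0.35 = 12100 J.
ΔU = nCvΔT = 5.36×20.8×(191−286) = -10600 J.
Q = ΔU + W = 1510 J.
Net over both steps: W = -12500 J, Q = -23100 J, ΔU = -10600 J.

-12500 J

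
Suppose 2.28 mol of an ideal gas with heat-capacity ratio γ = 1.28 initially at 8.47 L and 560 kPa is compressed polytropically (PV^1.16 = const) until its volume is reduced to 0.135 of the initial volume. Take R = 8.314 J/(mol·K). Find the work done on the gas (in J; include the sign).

T₁ = P₁V₁/(nR) = 560×8.47/(2.28×8.314) = 250 K.
Polytropic n=1.16: T₂ = T₁(V₁/V₂)^(n−1) = 250×(7.41)^0.16 = 345 K; P₂ = P₁(V₁/V₂)^n = 5710 kPa.
W = (P₁V₁−P₂V₂)/(n−1) = (560×8.47−5710×1.14)/0.16 = -11200 J.
Work done on the gas = −W_by = 11200 J.

11200 J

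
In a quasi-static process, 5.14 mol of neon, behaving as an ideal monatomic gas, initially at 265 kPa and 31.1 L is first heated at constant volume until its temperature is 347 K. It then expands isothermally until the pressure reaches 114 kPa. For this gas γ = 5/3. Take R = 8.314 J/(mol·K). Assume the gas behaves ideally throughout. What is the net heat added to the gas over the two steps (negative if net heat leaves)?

31100 J

T₁ = P₁V₁/(nR) = 265×31.1/(5.14×8.314) = 193 K.
Step 1 — Isochoric: V stays 31.1 L; P/T = const ⇒ T₂ = 347 K, P₂ = 477 kPa.
W = 0 (no volume change).
ΔU = nCvΔT = 5.14×12.5×(347−193) = 9880 J.
Q = ΔU = 9880 J.
State after step 1: P = 477 kPa, V = 31.1 L, T = 347 K.
Step 2 — Isothermal: T stays 347 K; PV = const ⇒ V₂ = 130 L, P₂ = 114 kPa.
ΔU = 0 (ideal gas, T constant).
W = nRT ln(V₂/V₁) = 5.14×8.314×347×ln(4.18) = 21200 J.
Q = ΔU + W = 21200 J.
Net over both steps: W = 21200 J, Q = 31100 J, ΔU = 9880 J.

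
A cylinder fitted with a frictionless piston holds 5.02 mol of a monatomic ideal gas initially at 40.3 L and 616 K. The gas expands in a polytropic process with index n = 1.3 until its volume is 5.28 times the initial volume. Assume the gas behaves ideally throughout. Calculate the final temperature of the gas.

P₁ = nRT₁/V₁ = 5.02×8.314×616/40.3 = 638 kPa.
Polytropic n=1.3: T₂ = T₁(V₁/V₂)^(n−1) = 616×(0.189)^0.30 = 374 K; P₂ = P₁(V₁/V₂)^n = 73.3 kPa.

374 K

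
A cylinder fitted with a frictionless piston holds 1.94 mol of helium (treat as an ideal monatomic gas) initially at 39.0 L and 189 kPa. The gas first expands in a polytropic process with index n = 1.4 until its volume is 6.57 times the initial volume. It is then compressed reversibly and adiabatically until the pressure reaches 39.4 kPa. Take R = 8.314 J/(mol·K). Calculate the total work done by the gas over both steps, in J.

T₁ = P₁V₁/(nR) = 189×39.0/(1.94×8.314) = 457 K.
Step 1 — Polytropic n=1.4: T₂ = T₁(V₁/V₂)^(n−1) = 457×(0.152)^0.40 = 215 K; P₂ = P₁(V₁/V₂)^n = 13.5 kPa.
W = (P₁V₁−P₂V₂)/(n−1) = (189×39.0−13.5×256)/0.40 = 9750 J.
ΔU = nCvΔT = 1.94×12.5×(215−457) = -5850 J.
Q = ΔU + W = 3900 J.
State after step 1: P = 13.5 kPa, V = 256 L, T = 215 K.
Step 2 — Adiabatic: T₂/T₁ = (P₂/P₁)^((γ−1)/γ) ⇒ T₂ = 215×(2.91)^0.400 = 330 K; V₂ = 135 L.
ΔU = nCvΔT = 1.94×12.5×(330−215) = 2770 J.
Q = 0 for an adiabatic process, so W = −ΔU = -2770 J.
Net over both steps: W = 6980 J, Q = 3900 J, ΔU = -3080 J.

6980 J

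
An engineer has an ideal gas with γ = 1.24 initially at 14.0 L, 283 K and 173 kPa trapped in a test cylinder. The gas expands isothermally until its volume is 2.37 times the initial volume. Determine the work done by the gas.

n = P₁V₁/(RT₁) = 173×14.0/(8.314×283) = 1.03 mol.
Isothermal: T stays 283 K; PV = const ⇒ V₂ = 33.2 L, P₂ = 73.0 kPa.
W = nRT ln(V₂/V₁) = 1.03×8.314×283×ln(2.37) = 2090 J.

2090 J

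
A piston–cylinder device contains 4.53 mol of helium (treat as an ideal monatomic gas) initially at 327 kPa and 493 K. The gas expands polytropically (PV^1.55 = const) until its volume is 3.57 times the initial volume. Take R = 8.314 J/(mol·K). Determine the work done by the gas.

17000 J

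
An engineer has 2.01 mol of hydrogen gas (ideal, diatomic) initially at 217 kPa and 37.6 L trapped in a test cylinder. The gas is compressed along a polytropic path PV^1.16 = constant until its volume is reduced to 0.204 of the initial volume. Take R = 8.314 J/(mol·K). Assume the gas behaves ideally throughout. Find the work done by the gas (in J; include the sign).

-14800 J

T₁ = P₁V₁/(nR) = 217×37.6/(2.01×8.314) = 488 K.
Polytropic n=1.16: T₂ = T₁(V₁/V₂)^(n−1) = 488×(4.90)^0.16 = 630 K; P₂ = P₁(V₁/V₂)^n = 1370 kPa.
W = (P₁V₁−P₂V₂)/(n−1) = (217×37.6−1370×7.67)/0.16 = -14800 J.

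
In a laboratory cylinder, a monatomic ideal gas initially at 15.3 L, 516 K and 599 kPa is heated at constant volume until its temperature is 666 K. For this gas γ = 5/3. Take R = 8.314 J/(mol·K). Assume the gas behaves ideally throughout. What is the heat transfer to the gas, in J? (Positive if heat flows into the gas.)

4000 J

n = P₁V₁/(RT₁) = 599×15.3/(8.314×516) = 2.14 mol.
Isochoric: V stays 15.3 L; P/T = const ⇒ T₂ = 666 K, P₂ = 773 kPa.
W = 0 (no volume change).
ΔU = nCvΔT = 2.14×12.5×(666−516) = 4000 J.
Q = ΔU = 4000 J.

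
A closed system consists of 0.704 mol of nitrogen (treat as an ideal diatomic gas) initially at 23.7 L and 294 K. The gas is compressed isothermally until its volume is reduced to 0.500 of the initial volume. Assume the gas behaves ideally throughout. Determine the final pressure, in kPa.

P₁ = nRT₁/V₁ = 0.704×8.314×294/23.7 = 72.6 kPa.
Isothermal: T stays 294 K; PV = const ⇒ V₂ = 11.8 L, P₂ = 145 kPa.

145 kPa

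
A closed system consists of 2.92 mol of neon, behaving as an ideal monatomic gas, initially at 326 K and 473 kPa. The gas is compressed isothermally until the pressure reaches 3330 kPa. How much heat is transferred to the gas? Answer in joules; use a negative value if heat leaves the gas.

-15400 J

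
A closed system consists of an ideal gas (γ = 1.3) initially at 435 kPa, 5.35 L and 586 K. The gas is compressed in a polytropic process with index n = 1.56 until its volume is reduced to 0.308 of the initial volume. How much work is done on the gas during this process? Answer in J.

3880 J

n = P₁V₁/(RT₁) = 435×5.35/(8.314×586) = 0.478 mol.
Polytropic n=1.56: T₂ = T₁(V₁/V₂)^(n−1) = 586×(3.25)^0.56 = 1130 K; P₂ = P₁(V₁/V₂)^n = 2730 kPa.
W = (P₁V₁−P₂V₂)/(n−1) = (435×5.35−2730×1.65)/0.56 = -3880 J.
Work done on the gas = −W_by = 3880 J.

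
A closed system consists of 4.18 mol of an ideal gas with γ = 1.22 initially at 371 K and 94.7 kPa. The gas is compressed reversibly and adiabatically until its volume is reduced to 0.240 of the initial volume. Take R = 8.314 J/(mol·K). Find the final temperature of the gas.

508 K

V₁ = nRT₁/P₁ = 4.18×8.314×371/94.7 = 136 L.
Adiabatic: TV^(γ−1) = const ⇒ T₂ = 371×(4.17)^0.220 = 508 K; PV^γ = const ⇒ P₂ = 540 kPa.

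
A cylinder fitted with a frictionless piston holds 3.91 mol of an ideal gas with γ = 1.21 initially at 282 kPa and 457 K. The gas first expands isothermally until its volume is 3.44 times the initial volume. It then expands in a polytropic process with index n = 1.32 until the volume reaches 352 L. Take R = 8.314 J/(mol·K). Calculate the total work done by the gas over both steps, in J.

27200 J

V₁ = nRT₁/P₁ = 3.91×8.314×457/282 = 52.7 L.
Step 1 — Isothermal: T stays 457 K; PV = const ⇒ V₂ = 181 L, P₂ = 82.0 kPa.
ΔU = 0 (ideal gas, T constant).
W = nRT ln(V₂/V₁) = 3.91×8.314×457×ln(3.44) = 18400 J.
Q = ΔU + W = 18400 J.
State after step 1: P = 82.0 kPa, V = 181 L, T = 457 K.
Step 2 — Polytropic n=1.32: T₂ = T₁(V₁/V₂)^(n−1) = 457×(0.515)^0.32 = 370 K; P₂ = P₁(V₁/V₂)^n = 34.1 kPa.
W = (P₁V₁−P₂V₂)/(n−1) = (82.0×181−34.1×352)/0.32 = 8890 J.
ΔU = nCvΔT = 3.91×39.6×(370−457) = -13500 J.
Q = ΔU + W = -4650 J.
Net over both steps: W = 27200 J, Q = 13700 J, ΔU = -13500 J.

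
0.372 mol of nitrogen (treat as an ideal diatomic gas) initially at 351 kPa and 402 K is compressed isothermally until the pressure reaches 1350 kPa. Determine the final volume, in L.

0.921 L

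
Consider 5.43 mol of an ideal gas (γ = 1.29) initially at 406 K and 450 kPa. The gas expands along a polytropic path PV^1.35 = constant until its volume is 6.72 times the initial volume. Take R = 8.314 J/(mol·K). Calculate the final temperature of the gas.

V₁ = nRT₁/P₁ = 5.43×8.314×406/450 = 40.7 L.
Polytropic n=1.35: T₂ = T₁(V₁/V₂)^(n−1) = 406×(0.149)^0.35 = 208 K; P₂ = P₁(V₁/V₂)^n = 34.4 kPa.

208 K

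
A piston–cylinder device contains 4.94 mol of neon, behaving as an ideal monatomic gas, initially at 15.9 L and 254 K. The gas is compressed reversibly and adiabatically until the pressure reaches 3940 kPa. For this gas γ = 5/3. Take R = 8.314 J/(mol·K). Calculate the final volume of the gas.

5.42 L

P₁ = nRT₁/V₁ = 4.94×8.314×254/15.9 = 656 kPa.
Adiabatic: T₂/T₁ = (P₂/P₁)^((γ−1)/γ) ⇒ T₂ = 254×(6.01)^0.400 = 520 K; V₂ = 5.42 L.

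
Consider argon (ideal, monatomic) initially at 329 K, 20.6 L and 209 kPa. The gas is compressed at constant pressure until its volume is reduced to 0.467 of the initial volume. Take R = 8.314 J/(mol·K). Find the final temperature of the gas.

Isobaric: P stays 209 kPa; V/T = const ⇒ T₂ = 154 K, V₂ = 9.62 L.

154 K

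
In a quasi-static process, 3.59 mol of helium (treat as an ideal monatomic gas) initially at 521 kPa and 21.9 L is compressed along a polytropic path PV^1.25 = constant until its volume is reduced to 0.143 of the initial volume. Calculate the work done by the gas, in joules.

-28600 J

T₁ = P₁V₁/(nR) = 521×21.9/(3.59×8.314) = 382 K.
Polytropic n=1.25: T₂ = T₁(V₁/V₂)^(n−1) = 382×(6.99)^0.25 = 622 K; P₂ = P₁(V₁/V₂)^n = 5920 kPa.
W = (P₁V₁−P₂V₂)/(n−1) = (521×21.9−5920×3.13)/0.25 = -28600 J.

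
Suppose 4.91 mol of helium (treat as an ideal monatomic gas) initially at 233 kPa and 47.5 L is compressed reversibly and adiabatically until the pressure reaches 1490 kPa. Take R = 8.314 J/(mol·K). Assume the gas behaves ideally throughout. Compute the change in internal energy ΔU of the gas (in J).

18300 J

T₁ = P₁V₁/(nR) = 233×47.5/(4.91×8.314) = 271 K.
Adiabatic: T₂/T₁ = (P₂/P₁)^((γ−1)/γ) ⇒ T₂ = 271×(6.39)^0.400 = 569 K; V₂ = 15.6 L.
For an ideal gas ΔU = nCvΔT with Cv = (3/2)R = 12.5 J/(mol·K).
ΔU = 4.91×12.5×(569−271) = 18300 J.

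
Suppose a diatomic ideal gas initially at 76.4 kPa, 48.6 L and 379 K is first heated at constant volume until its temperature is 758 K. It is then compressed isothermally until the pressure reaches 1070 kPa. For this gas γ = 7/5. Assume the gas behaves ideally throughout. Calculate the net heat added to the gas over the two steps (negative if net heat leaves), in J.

-5170 J

n = P₁V₁/(RT₁) = 76.4×48.6/(8.314×379) = 1.18 mol.
Step 1 — Isochoric: V stays 48.6 L; P/T = const ⇒ T₂ = 758 K, P₂ = 153 kPa.
W = 0 (no volume change).
ΔU = nCvΔT = 1.18×20.8×(758−379) = 9280 J.
Q = ΔU = 9280 J.
State after step 1: P = 153 kPa, V = 48.6 L, T = 758 K.
Step 2 — Isothermal: T stays 758 K; PV = const ⇒ V₂ = 6.94 L, P₂ = 1070 kPa.
ΔU = 0 (ideal gas, T constant).
W = nRT ln(V₂/V₁) = 1.18×8.314×758×ln(0.143) = -14500 J.
Q = ΔU + W = -14500 J.
Net over both steps: W = -14500 J, Q = -5170 J, ΔU = 9280 J.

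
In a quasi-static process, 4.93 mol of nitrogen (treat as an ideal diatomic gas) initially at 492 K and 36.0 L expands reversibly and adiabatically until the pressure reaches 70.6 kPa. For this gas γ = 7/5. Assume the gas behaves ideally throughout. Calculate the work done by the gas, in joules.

P₁ = nRT₁/V₁ = 4.93×8.314×492/36.0 = 560 kPa.
Adiabatic: T₂/T₁ = (P₂/P₁)^((γ−1)/γ) ⇒ T₂ = 492×(0.126)^0.286 = 272 K; V₂ = 158 L.
ΔU = nCvΔT = 4.93×20.8×(272−492) = -22500 J.
Q = 0 for an adiabatic process, so W = −ΔU = 22500 J.

22500 J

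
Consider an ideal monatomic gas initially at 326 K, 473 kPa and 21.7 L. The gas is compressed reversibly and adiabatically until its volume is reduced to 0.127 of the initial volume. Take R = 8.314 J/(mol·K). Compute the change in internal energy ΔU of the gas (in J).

45500 J

n = P₁V₁/(RT₁) = 473×21.7/(8.314×326) = 3.79 mol.
Adiabatic: TV^(γ−1) = const ⇒ T₂ = 326×(7.87)^0.667 = 1290 K; PV^γ = const ⇒ P₂ = 14700 kPa.
For an ideal gas ΔU = nCvΔT with Cv = (3/2)R = 12.5 J/(mol·K).
ΔU = 3.79×12.5×(1290−326) = 45500 J.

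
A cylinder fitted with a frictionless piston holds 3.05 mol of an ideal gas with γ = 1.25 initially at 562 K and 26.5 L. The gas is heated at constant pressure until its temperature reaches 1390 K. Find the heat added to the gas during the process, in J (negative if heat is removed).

P₁ = nRT₁/V₁ = 3.05×8.314×562/26.5 = 538 kPa.
Isobaric: P stays 538 kPa; V/T = const ⇒ T₂ = 1390 K, V₂ = 65.5 L.
W = PΔV = 538×(65.5−26.5) kPa·L = 21000 J.
ΔU = nCvΔT = 3.05×33.3×(1390−562) = 84000 J.
Q = ΔU + W = nCpΔT = 105000 J.

105000 J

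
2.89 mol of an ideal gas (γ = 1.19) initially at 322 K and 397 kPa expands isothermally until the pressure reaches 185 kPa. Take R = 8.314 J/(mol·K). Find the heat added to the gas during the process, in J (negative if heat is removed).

5910 J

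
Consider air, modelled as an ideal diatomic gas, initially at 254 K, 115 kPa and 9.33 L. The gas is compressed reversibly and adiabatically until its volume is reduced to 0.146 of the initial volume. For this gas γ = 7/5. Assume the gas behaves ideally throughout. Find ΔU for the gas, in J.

3110 J

n = P₁V₁/(RT₁) = 115×9.33/(8.314×254) = 0.508 mol.
Adiabatic: TV^(γ−1) = const ⇒ T₂ = 254×(6.85)^0.400 = 548 K; PV^γ = const ⇒ P₂ = 1700 kPa.
For an ideal gas ΔU = nCvΔT with Cv = (5/2)R = 20.8 J/(mol·K).
ΔU = 0.508×20.8×(548−254) = 3110 J.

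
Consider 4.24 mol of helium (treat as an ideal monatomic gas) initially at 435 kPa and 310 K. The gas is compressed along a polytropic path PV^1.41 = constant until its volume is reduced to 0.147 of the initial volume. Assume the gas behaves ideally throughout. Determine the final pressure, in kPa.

6490 kPa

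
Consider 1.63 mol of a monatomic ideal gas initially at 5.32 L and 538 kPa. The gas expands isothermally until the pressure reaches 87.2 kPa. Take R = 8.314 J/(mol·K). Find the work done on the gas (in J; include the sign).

T₁ = P₁V₁/(nR) = 538×5.32/(1.63×8.314) = 211 K.
Isothermal: T stays 211 K; PV = const ⇒ V₂ = 32.8 L, P₂ = 87.2 kPa.
W = nRT ln(V₂/V₁) = 1.63×8.314×211×ln(6.17) = 5210 J.
Work done on the gas = −W_by = -5210 J.

-5210 J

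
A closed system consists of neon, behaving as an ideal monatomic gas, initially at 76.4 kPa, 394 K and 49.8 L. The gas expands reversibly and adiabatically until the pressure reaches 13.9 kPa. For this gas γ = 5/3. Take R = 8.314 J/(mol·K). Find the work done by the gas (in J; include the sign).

n = P₁V₁/(RT₁) = 76.4×49.8/(8.314×394) = 1.16 mol.
Adiabatic: T₂/T₁ = (P₂/P₁)^((γ−1)/γ) ⇒ T₂ = 394×(0.182)^0.400 = 199 K; V₂ = 138 L.
ΔU = nCvΔT = 1.16×12.5×(199−394) = -2820 J.
Q = 0 for an adiabatic process, so W = −ΔU = 2820 J.

2820 J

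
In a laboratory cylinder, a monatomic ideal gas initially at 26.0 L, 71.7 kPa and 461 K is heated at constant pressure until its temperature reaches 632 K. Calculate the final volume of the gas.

35.6 L

Isobaric: P stays 71.7 kPa; V/T = const ⇒ T₂ = 632 K, V₂ = 35.6 L.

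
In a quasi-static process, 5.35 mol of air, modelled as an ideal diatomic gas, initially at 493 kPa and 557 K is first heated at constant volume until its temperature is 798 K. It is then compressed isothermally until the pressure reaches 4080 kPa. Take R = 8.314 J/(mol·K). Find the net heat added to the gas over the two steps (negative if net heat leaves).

V₁ = nRT₁/P₁ = 5.35×8.314×557/493 = 50.3 L.
Step 1 — Isochoric: V stays 50.3 L; P/T = const ⇒ T₂ = 798 K, P₂ = 706 kPa.
W = 0 (no volume change).
ΔU = nCvΔT = 5.35×20.8×(798−557) = 26800 J.
Q = ΔU = 26800 J.
State after step 1: P = 706 kPa, V = 50.3 L, T = 798 K.
Step 2 — Isothermal: T stays 798 K; PV = const ⇒ V₂ = 8.70 L, P₂ = 4080 kPa.
ΔU = 0 (ideal gas, T constant).
W = nRT ln(V₂/V₁) = 5.35×8.314×798×ln(0.173) = -62300 J.
Q = ΔU + W = -62300 J.
Net over both steps: W = -62300 J, Q = -35500 J, ΔU = 26800 J.

-35500 J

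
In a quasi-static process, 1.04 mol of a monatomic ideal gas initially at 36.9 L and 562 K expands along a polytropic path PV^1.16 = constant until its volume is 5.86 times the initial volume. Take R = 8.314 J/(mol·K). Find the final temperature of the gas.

P₁ = nRT₁/V₁ = 1.04×8.314×562/36.9 = 132 kPa.
Polytropic n=1.16: T₂ = T₁(V₁/V₂)^(n−1) = 562×(0.171)^0.16 = 424 K; P₂ = P₁(V₁/V₂)^n = 16.9 kPa.

424 K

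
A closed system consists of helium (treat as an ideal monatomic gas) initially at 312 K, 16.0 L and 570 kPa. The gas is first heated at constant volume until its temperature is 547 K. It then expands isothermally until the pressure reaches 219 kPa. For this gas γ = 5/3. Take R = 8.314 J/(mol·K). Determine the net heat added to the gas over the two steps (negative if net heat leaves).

34600 J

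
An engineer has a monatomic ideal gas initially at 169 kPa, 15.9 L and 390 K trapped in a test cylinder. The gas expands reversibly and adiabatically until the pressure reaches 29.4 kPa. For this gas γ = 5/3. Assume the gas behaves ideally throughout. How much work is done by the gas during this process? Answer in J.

n = P₁V₁/(RT₁) = 169×15.9/(8.314×390) = 0.829 mol.
Adiabatic: T₂/T₁ = (P₂/P₁)^((γ−1)/γ) ⇒ T₂ = 390×(0.174)^0.400 = 194 K; V₂ = 45.4 L.
ΔU = nCvΔT = 0.829×12.5×(194−390) = -2030 J.
Q = 0 for an adiabatic process, so W = −ΔU = 2030 J.

2030 J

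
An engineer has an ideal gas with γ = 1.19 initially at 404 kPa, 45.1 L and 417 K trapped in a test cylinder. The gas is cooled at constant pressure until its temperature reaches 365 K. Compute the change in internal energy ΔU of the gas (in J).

n = P₁V₁/(RT₁) = 404×45.1/(8.314×417) = 5.26 mol.
Isobaric: P stays 404 kPa; V/T = const ⇒ T₂ = 365 K, V₂ = 39.5 L.
For an ideal gas ΔU = nCvΔT with Cv = R/(γ−1) = 43.8 J/(mol·K).
ΔU = 5.26×43.8×(365−417) = -12000 J.

-12000 J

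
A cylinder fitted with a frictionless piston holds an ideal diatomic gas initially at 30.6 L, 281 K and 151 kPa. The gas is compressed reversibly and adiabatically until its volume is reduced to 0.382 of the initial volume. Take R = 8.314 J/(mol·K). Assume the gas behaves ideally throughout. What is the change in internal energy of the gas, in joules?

n = P₁V₁/(RT₁) = 151×30.6/(8.314×281) = 1.98 mol.
Adiabatic: TV^(γ−1) = const ⇒ T₂ = 281×(2.62)^0.400 = 413 K; PV^γ = const ⇒ P₂ = 581 kPa.
For an ideal gas ΔU = nCvΔT with Cv = (5/2)R = 20.8 J/(mol·K).
ΔU = 1.98×20.8×(413−281) = 5420 J.

5420 J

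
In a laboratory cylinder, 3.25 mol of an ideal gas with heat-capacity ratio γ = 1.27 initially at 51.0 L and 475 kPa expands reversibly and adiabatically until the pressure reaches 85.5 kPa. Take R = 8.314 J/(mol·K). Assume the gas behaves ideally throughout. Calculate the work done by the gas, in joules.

T₁ = P₁V₁/(nR) = 475×51.0/(3.25×8.314) = 897 K.
Adiabatic: T₂/T₁ = (P₂/P₁)^((γ−1)/γ) ⇒ T₂ = 897×(0.180)^0.213 = 623 K; V₂ = 197 L.
ΔU = nCvΔT = 3.25×30.8×(623−897) = -27400 J.
Q = 0 for an adiabatic process, so W = −ΔU = 27400 J.

27400 J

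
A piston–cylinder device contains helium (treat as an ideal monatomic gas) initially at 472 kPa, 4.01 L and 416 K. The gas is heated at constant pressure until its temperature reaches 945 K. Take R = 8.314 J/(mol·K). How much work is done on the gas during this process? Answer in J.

-2410 J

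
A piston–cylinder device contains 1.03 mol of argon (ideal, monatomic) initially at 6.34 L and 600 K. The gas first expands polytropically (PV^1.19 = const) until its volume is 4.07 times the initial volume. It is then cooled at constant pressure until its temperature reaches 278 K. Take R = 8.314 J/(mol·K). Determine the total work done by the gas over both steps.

4780 J

P₁ = nRT₁/V₁ = 1.03×8.314×600/6.34 = 810 kPa.
Step 1 — Polytropic n=1.19: T₂ = T₁(V₁/V₂)^(n−1) = 600×(0.246)^0.19 = 460 K; P₂ = P₁(V₁/V₂)^n = 153 kPa.
W = (P₁V₁−P₂V₂)/(n−1) = (810×6.34−153×25.8)/0.19 = 6330 J.
ΔU = nCvΔT = 1.03×12.5×(460−600) = -1800 J.
Q = ΔU + W = 4530 J.
State after step 1: P = 153 kPa, V = 25.8 L, T = 460 K.
Step 2 — Isobaric: P stays 153 kPa; V/T = const ⇒ T₂ = 278 K, V₂ = 15.6 L.
W = PΔV = 153×(15.6−25.8) kPa·L = -1550 J.
ΔU = nCvΔT = 1.03×12.5×(278−460) = -2330 J.
Q = ΔU + W = nCpΔT = -3890 J.
Net over both steps: W = 4780 J, Q = 640 J, ΔU = -4140 J.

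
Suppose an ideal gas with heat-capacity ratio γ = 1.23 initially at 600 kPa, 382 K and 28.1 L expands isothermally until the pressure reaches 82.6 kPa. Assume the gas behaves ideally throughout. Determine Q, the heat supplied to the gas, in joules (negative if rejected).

33400 J

n = P₁V₁/(RT₁) = 600×28.1/(8.314×382) = 5.31 mol.
Isothermal: T stays 382 K; PV = const ⇒ V₂ = 204 L, P₂ = 82.6 kPa.
ΔU = 0 (ideal gas, T constant).
W = nRT ln(V₂/V₁) = 5.31×8.314×382×ln(7.26) = 33400 J.
Q = ΔU + W = 33400 J.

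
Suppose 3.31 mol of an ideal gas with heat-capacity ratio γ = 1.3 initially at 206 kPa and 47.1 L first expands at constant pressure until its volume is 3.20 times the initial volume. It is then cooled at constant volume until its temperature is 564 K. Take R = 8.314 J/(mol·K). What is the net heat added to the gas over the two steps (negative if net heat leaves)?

40700 J

T₁ = P₁V₁/(nR) = 206×47.1/(3.31×8.314) = 353 K.
Step 1 — Isobaric: P stays 206 kPa; V/T = const ⇒ T₂ = 1130 K, V₂ = 151 L.
W = PΔV = 206×(151−47.1) kPa·L = 21300 J.
ΔU = nCvΔT = 3.31×27.7×(1130−353) = 71200 J.
Q = ΔU + W = nCpΔT = 92500 J.
State after step 1: P = 206 kPa, V = 151 L, T = 1130 K.
Step 2 — Isochoric: V stays 151 L; P/T = const ⇒ T₂ = 564 K, P₂ = 103 kPa.
W = 0 (no volume change).
ΔU = nCvΔT = 3.31×27.7×(564−1130) = -51800 J.
Q = ΔU = -51800 J.
Net over both steps: W = 21300 J, Q = 40700 J, ΔU = 19400 J.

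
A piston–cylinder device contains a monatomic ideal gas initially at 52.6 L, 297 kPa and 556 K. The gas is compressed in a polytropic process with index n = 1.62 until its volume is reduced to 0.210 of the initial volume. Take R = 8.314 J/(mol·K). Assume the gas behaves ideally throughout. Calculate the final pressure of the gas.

3720 kPa

Polytropic n=1.62: T₂ = T₁(V₁/V₂)^(n−1) = 556×(4.76)^0.62 = 1460 K; P₂ = P₁(V₁/V₂)^n = 3720 kPa.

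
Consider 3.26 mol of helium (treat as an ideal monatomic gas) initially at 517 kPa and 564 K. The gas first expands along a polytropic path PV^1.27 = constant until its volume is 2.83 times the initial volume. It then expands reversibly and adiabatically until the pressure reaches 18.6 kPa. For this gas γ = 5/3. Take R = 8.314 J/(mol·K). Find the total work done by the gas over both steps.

23400 J

V₁ = nRT₁/P₁ = 3.26×8.314×564/517 = 29.6 L.
Step 1 — Polytropic n=1.27: T₂ = T₁(V₁/V₂)^(n−1) = 564×(0.353)^0.27 = 426 K; P₂ = P₁(V₁/V₂)^n = 138 kPa.
W = (P₁V₁−P₂V₂)/(n−1) = (517×29.6−138×83.7)/0.27 = 13900 J.
ΔU = nCvΔT = 3.26×12.5×(426−564) = -5610 J.
Q = ΔU + W = 8250 J.
State after step 1: P = 138 kPa, V = 83.7 L, T = 426 K.
Step 2 — Adiabatic: T₂/T₁ = (P₂/P₁)^((γ−1)/γ) ⇒ T₂ = 426×(0.135)^0.400 = 191 K; V₂ = 278 L.
ΔU = nCvΔT = 3.26×12.5×(191−426) = -9550 J.
Q = 0 for an adiabatic process, so W = −ΔU = 9550 J.
Net over both steps: W = 23400 J, Q = 8250 J, ΔU = -15200 J.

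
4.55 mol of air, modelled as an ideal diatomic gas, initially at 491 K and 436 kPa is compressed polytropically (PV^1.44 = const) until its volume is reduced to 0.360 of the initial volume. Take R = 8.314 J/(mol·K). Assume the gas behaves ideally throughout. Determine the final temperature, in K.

770 K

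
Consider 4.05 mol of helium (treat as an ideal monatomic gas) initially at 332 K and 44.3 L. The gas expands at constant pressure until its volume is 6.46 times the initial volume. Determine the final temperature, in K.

2140 K

P₁ = nRT₁/V₁ = 4.05×8.314×332/44.3 = 252 kPa.
Isobaric: P stays 252 kPa; V/T = const ⇒ T₂ = 2140 K, V₂ = 286 L.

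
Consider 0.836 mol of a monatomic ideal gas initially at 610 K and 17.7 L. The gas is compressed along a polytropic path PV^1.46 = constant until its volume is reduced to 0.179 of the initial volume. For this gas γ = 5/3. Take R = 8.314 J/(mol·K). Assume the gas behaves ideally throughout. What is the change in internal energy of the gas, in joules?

7670 J

P₁ = nRT₁/V₁ = 0.836×8.314×610/17.7 = 240 kPa.
Polytropic n=1.46: T₂ = T₁(V₁/V₂)^(n−1) = 610×(5.59)^0.46 = 1350 K; P₂ = P₁(V₁/V₂)^n = 2950 kPa.
For an ideal gas ΔU = nCvΔT with Cv = (3/2)R = 12.5 J/(mol·K).
ΔU = 0.836×12.5×(1350−610) = 7670 J.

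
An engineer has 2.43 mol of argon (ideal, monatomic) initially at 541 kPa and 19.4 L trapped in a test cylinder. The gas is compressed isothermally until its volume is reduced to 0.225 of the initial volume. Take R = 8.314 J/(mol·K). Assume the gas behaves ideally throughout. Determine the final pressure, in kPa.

2400 kPa

T₁ = P₁V₁/(nR) = 541×19.4/(2.43×8.314) = 519 K.
Isothermal: T stays 519 K; PV = const ⇒ V₂ = 4.37 L, P₂ = 2400 kPa.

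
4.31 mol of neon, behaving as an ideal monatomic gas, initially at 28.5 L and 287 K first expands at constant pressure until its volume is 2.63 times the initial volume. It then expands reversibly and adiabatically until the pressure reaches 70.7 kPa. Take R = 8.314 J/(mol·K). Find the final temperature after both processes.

393 K

P₁ = nRT₁/V₁ = 4.31×8.314×287/28.5 = 361 kPa.
Step 1 — Isobaric: P stays 361 kPa; V/T = const ⇒ T₂ = 755 K, V₂ = 75.0 L.
W = PΔV = 361×(75.0−28.5) kPa·L = 16800 J.
ΔU = nCvΔT = 4.31×12.5×(755−287) = 25100 J.
Q = ΔU + W = nCpΔT = 41900 J.
State after step 1: P = 361 kPa, V = 75.0 L, T = 755 K.
Step 2 — Adiabatic: T₂/T₁ = (P₂/P₁)^((γ−1)/γ) ⇒ T₂ = 755×(0.196)^0.400 = 393 K; V₂ = 199 L.
ΔU = nCvΔT = 4.31×12.5×(393−755) = -19400 J.
Q = 0 for an adiabatic process, so W = −ΔU = 19400 J.
Net over both steps: W = 36200 J, Q = 41900 J, ΔU = 5710 J.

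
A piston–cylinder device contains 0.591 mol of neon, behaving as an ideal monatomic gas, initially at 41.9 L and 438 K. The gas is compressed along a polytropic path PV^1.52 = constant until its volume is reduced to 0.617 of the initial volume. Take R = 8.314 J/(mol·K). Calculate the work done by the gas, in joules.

-1180 J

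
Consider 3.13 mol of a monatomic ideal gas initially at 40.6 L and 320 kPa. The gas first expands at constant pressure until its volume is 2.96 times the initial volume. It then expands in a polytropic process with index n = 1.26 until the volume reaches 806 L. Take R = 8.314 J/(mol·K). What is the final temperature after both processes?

T₁ = P₁V₁/(nR) = 320×40.6/(3.13×8.314) = 499 K.
Step 1 — Isobaric: P stays 320 kPa; V/T = const ⇒ T₂ = 1480 K, V₂ = 120 L.
W = PΔV = 320×(120−40.6) kPa·L = 25500 J.
ΔU = nCvΔT = 3.13×12.5×(1480−499) = 38200 J.
Q = ΔU + W = nCpΔT = 63700 J.
State after step 1: P = 320 kPa, V = 120 L, T = 1480 K.
Step 2 — Polytropic n=1.26: T₂ = T₁(V₁/V₂)^(n−1) = 1480×(0.149)^0.26 = 901 K; P₂ = P₁(V₁/V₂)^n = 29.1 kPa.
W = (P₁V₁−P₂V₂)/(n−1) = (320×120−29.1×806)/0.26 = 57700 J.
ΔU = nCvΔT = 3.13×12.5×(901−1480) = -22500 J.
Q = ΔU + W = 35200 J.
Net over both steps: W = 83200 J, Q = 98900 J, ΔU = 15700 J.

901 K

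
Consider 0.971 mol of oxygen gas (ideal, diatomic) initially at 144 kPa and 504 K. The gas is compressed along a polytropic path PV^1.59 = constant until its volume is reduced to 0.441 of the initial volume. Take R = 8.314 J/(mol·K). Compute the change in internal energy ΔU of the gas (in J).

V₁ = nRT₁/P₁ = 0.971×8.314×504/144 = 28.3 L.
Polytropic n=1.59: T₂ = T₁(V₁/V₂)^(n−1) = 504×(2.27)^0.59 = 817 K; P₂ = P₁(V₁/V₂)^n = 529 kPa.
For an ideal gas ΔU = nCvΔT with Cv = (5/2)R = 20.8 J/(mol·K).
ΔU = 0.971×20.8×(817−504) = 6320 J.

6320 J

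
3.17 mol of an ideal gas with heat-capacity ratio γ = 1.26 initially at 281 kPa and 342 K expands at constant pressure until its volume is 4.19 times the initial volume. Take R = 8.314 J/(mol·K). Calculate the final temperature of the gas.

1430 K

V₁ = nRT₁/P₁ = 3.17×8.314×342/281 = 32.1 L.
Isobaric: P stays 281 kPa; V/T = const ⇒ T₂ = 1430 K, V₂ = 134 L.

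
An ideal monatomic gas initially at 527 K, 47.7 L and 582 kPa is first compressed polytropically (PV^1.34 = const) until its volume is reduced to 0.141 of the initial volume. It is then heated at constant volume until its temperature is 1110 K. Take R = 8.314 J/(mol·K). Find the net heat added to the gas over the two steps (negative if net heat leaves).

n = P₁V₁/(RT₁) = 582×47.7/(8.314×527) = 6.34 mol.
Step 1 — Polytropic n=1.34: T₂ = T₁(V₁/V₂)^(n−1) = 527×(7.09)^0.34 = 1030 K; P₂ = P₁(V₁/V₂)^n = 8030 kPa.
W = (P₁V₁−P₂V₂)/(n−1) = (582×47.7−8030×6.73)/0.34 = -77300 J.
ΔU = nCvΔT = 6.34×12.5×(1030−527) = 39400 J.
Q = ΔU + W = -37900 J.
State after step 1: P = 8030 kPa, V = 6.73 L, T = 1030 K.
Step 2 — Isochoric: V stays 6.73 L; P/T = const ⇒ T₂ = 1110 K, P₂ = 8690 kPa.
W = 0 (no volume change).
ΔU = nCvΔT = 6.34×12.5×(1110−1030) = 6650 J.
Q = ΔU = 6650 J.
Net over both steps: W = -77300 J, Q = -31200 J, ΔU = 46100 J.

-31200 J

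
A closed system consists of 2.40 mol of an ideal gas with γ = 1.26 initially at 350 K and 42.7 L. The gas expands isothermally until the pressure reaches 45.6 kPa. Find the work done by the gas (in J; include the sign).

P₁ = nRT₁/V₁ = 2.40×8.314×350/42.7 = 164 kPa.
Isothermal: T stays 350 K; PV = const ⇒ V₂ = 153 L, P₂ = 45.6 kPa.
W = nRT ln(V₂/V₁) = 2.40×8.314×350×ln(3.59) = 8920 J.

8920 J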